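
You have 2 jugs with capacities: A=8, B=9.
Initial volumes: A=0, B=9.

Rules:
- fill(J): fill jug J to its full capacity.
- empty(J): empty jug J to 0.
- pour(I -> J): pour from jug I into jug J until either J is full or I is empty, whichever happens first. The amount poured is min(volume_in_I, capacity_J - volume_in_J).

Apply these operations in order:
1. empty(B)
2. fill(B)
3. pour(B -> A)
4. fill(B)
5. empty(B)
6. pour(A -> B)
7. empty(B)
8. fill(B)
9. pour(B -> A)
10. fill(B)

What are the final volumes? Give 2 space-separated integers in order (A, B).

Answer: 8 9

Derivation:
Step 1: empty(B) -> (A=0 B=0)
Step 2: fill(B) -> (A=0 B=9)
Step 3: pour(B -> A) -> (A=8 B=1)
Step 4: fill(B) -> (A=8 B=9)
Step 5: empty(B) -> (A=8 B=0)
Step 6: pour(A -> B) -> (A=0 B=8)
Step 7: empty(B) -> (A=0 B=0)
Step 8: fill(B) -> (A=0 B=9)
Step 9: pour(B -> A) -> (A=8 B=1)
Step 10: fill(B) -> (A=8 B=9)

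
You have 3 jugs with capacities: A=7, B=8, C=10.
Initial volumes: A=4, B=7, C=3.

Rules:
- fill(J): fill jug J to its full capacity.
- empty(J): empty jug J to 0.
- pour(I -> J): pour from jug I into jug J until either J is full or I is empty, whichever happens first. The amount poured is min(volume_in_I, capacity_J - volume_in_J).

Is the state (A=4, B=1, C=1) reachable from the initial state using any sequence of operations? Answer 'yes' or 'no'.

BFS explored all 415 reachable states.
Reachable set includes: (0,0,0), (0,0,1), (0,0,2), (0,0,3), (0,0,4), (0,0,5), (0,0,6), (0,0,7), (0,0,8), (0,0,9), (0,0,10), (0,1,0) ...
Target (A=4, B=1, C=1) not in reachable set → no.

Answer: no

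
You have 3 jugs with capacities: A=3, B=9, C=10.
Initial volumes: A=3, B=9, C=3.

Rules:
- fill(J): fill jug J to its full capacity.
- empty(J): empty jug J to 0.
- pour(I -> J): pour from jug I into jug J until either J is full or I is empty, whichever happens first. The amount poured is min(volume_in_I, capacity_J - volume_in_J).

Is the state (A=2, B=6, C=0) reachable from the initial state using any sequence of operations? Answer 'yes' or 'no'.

Answer: yes

Derivation:
BFS from (A=3, B=9, C=3):
  1. pour(A -> C) -> (A=0 B=9 C=6)
  2. fill(A) -> (A=3 B=9 C=6)
  3. pour(A -> C) -> (A=0 B=9 C=9)
  4. pour(B -> A) -> (A=3 B=6 C=9)
  5. pour(A -> C) -> (A=2 B=6 C=10)
  6. empty(C) -> (A=2 B=6 C=0)
Target reached → yes.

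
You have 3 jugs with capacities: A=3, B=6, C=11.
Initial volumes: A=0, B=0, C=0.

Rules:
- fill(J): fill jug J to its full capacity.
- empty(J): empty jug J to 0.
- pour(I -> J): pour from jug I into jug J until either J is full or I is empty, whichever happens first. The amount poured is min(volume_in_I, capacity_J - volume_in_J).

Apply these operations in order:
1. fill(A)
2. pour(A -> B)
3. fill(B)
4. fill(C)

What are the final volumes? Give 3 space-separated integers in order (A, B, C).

Answer: 0 6 11

Derivation:
Step 1: fill(A) -> (A=3 B=0 C=0)
Step 2: pour(A -> B) -> (A=0 B=3 C=0)
Step 3: fill(B) -> (A=0 B=6 C=0)
Step 4: fill(C) -> (A=0 B=6 C=11)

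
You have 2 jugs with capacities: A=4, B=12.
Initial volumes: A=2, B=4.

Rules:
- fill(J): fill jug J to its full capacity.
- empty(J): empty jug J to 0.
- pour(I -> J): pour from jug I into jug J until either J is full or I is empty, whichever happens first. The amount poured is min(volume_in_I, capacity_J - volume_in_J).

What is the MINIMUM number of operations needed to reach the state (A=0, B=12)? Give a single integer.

Answer: 2

Derivation:
BFS from (A=2, B=4). One shortest path:
  1. empty(A) -> (A=0 B=4)
  2. fill(B) -> (A=0 B=12)
Reached target in 2 moves.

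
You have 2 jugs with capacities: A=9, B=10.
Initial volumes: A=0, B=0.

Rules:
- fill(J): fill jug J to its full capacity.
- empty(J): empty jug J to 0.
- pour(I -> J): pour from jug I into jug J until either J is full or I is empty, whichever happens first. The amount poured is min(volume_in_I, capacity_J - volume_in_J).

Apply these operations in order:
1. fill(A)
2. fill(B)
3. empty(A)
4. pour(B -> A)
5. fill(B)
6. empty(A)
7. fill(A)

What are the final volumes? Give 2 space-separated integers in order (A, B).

Answer: 9 10

Derivation:
Step 1: fill(A) -> (A=9 B=0)
Step 2: fill(B) -> (A=9 B=10)
Step 3: empty(A) -> (A=0 B=10)
Step 4: pour(B -> A) -> (A=9 B=1)
Step 5: fill(B) -> (A=9 B=10)
Step 6: empty(A) -> (A=0 B=10)
Step 7: fill(A) -> (A=9 B=10)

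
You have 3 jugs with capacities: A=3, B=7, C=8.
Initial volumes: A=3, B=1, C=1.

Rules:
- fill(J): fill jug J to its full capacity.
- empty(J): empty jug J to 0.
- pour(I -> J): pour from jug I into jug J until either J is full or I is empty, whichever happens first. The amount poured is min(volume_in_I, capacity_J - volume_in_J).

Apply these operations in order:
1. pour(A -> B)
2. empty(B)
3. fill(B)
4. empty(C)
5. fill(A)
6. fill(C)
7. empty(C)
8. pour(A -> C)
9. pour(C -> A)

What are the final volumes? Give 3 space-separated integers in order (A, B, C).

Answer: 3 7 0

Derivation:
Step 1: pour(A -> B) -> (A=0 B=4 C=1)
Step 2: empty(B) -> (A=0 B=0 C=1)
Step 3: fill(B) -> (A=0 B=7 C=1)
Step 4: empty(C) -> (A=0 B=7 C=0)
Step 5: fill(A) -> (A=3 B=7 C=0)
Step 6: fill(C) -> (A=3 B=7 C=8)
Step 7: empty(C) -> (A=3 B=7 C=0)
Step 8: pour(A -> C) -> (A=0 B=7 C=3)
Step 9: pour(C -> A) -> (A=3 B=7 C=0)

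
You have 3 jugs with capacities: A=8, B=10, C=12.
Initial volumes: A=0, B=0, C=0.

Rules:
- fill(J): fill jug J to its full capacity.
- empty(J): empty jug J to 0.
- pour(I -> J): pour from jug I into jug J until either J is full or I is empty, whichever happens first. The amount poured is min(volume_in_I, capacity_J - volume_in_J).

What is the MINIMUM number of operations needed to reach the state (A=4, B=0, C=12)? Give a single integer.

Answer: 4

Derivation:
BFS from (A=0, B=0, C=0). One shortest path:
  1. fill(A) -> (A=8 B=0 C=0)
  2. pour(A -> C) -> (A=0 B=0 C=8)
  3. fill(A) -> (A=8 B=0 C=8)
  4. pour(A -> C) -> (A=4 B=0 C=12)
Reached target in 4 moves.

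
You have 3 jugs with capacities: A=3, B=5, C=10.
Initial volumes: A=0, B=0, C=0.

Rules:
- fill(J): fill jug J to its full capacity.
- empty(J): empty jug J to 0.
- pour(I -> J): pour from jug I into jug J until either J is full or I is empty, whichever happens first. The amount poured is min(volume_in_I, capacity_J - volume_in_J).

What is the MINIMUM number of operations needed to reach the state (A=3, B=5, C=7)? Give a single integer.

Answer: 3

Derivation:
BFS from (A=0, B=0, C=0). One shortest path:
  1. fill(B) -> (A=0 B=5 C=0)
  2. fill(C) -> (A=0 B=5 C=10)
  3. pour(C -> A) -> (A=3 B=5 C=7)
Reached target in 3 moves.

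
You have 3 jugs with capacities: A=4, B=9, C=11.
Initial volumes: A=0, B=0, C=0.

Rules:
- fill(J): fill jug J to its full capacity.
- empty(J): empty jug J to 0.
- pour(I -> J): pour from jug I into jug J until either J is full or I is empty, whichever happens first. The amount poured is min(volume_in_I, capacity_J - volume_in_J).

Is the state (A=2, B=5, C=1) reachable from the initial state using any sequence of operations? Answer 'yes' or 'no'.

Answer: no

Derivation:
BFS explored all 360 reachable states.
Reachable set includes: (0,0,0), (0,0,1), (0,0,2), (0,0,3), (0,0,4), (0,0,5), (0,0,6), (0,0,7), (0,0,8), (0,0,9), (0,0,10), (0,0,11) ...
Target (A=2, B=5, C=1) not in reachable set → no.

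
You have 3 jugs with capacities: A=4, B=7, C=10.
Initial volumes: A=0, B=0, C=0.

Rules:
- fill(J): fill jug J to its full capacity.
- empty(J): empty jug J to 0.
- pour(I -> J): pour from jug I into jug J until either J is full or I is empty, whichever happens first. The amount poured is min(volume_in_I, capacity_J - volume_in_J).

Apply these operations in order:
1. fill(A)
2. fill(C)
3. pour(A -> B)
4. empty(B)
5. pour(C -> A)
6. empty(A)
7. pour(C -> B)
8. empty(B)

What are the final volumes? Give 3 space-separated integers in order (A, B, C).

Step 1: fill(A) -> (A=4 B=0 C=0)
Step 2: fill(C) -> (A=4 B=0 C=10)
Step 3: pour(A -> B) -> (A=0 B=4 C=10)
Step 4: empty(B) -> (A=0 B=0 C=10)
Step 5: pour(C -> A) -> (A=4 B=0 C=6)
Step 6: empty(A) -> (A=0 B=0 C=6)
Step 7: pour(C -> B) -> (A=0 B=6 C=0)
Step 8: empty(B) -> (A=0 B=0 C=0)

Answer: 0 0 0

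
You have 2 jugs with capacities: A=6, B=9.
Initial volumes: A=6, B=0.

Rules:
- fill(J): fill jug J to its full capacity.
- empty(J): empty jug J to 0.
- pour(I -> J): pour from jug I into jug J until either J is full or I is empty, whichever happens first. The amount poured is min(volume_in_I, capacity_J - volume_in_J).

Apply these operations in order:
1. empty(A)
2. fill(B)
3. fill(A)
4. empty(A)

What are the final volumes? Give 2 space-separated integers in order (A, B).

Step 1: empty(A) -> (A=0 B=0)
Step 2: fill(B) -> (A=0 B=9)
Step 3: fill(A) -> (A=6 B=9)
Step 4: empty(A) -> (A=0 B=9)

Answer: 0 9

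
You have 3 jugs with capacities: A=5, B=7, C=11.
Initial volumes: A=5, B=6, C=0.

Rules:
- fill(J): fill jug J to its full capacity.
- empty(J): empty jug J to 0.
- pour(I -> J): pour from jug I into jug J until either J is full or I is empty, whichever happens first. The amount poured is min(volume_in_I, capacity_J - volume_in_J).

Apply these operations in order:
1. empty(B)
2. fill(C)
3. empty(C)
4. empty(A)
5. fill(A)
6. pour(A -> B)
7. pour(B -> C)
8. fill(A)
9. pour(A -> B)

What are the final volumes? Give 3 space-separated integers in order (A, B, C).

Answer: 0 5 5

Derivation:
Step 1: empty(B) -> (A=5 B=0 C=0)
Step 2: fill(C) -> (A=5 B=0 C=11)
Step 3: empty(C) -> (A=5 B=0 C=0)
Step 4: empty(A) -> (A=0 B=0 C=0)
Step 5: fill(A) -> (A=5 B=0 C=0)
Step 6: pour(A -> B) -> (A=0 B=5 C=0)
Step 7: pour(B -> C) -> (A=0 B=0 C=5)
Step 8: fill(A) -> (A=5 B=0 C=5)
Step 9: pour(A -> B) -> (A=0 B=5 C=5)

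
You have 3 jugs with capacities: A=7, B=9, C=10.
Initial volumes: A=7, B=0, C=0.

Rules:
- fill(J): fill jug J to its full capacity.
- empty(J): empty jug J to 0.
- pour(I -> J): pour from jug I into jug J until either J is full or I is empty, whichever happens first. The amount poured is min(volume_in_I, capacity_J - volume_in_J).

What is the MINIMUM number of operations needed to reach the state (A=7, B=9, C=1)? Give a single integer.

BFS from (A=7, B=0, C=0). One shortest path:
  1. fill(C) -> (A=7 B=0 C=10)
  2. pour(C -> B) -> (A=7 B=9 C=1)
Reached target in 2 moves.

Answer: 2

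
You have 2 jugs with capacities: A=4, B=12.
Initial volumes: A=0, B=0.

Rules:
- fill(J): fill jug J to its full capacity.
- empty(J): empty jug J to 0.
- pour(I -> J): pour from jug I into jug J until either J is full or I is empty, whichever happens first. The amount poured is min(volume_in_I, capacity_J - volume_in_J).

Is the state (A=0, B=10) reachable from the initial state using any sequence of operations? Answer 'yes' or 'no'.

BFS explored all 8 reachable states.
Reachable set includes: (0,0), (0,4), (0,8), (0,12), (4,0), (4,4), (4,8), (4,12)
Target (A=0, B=10) not in reachable set → no.

Answer: no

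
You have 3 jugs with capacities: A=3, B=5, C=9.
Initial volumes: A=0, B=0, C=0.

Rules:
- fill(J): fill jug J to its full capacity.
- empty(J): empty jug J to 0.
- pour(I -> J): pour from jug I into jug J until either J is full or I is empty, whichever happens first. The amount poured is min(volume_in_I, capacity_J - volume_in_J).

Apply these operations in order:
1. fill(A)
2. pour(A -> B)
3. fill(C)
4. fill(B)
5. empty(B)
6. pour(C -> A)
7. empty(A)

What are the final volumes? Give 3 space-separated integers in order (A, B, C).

Step 1: fill(A) -> (A=3 B=0 C=0)
Step 2: pour(A -> B) -> (A=0 B=3 C=0)
Step 3: fill(C) -> (A=0 B=3 C=9)
Step 4: fill(B) -> (A=0 B=5 C=9)
Step 5: empty(B) -> (A=0 B=0 C=9)
Step 6: pour(C -> A) -> (A=3 B=0 C=6)
Step 7: empty(A) -> (A=0 B=0 C=6)

Answer: 0 0 6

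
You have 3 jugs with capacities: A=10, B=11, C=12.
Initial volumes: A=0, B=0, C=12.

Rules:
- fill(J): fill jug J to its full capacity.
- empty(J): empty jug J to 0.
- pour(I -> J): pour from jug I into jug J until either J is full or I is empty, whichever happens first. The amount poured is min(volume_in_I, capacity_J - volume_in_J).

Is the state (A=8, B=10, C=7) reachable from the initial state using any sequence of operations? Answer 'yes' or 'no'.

Answer: no

Derivation:
BFS explored all 726 reachable states.
Reachable set includes: (0,0,0), (0,0,1), (0,0,2), (0,0,3), (0,0,4), (0,0,5), (0,0,6), (0,0,7), (0,0,8), (0,0,9), (0,0,10), (0,0,11) ...
Target (A=8, B=10, C=7) not in reachable set → no.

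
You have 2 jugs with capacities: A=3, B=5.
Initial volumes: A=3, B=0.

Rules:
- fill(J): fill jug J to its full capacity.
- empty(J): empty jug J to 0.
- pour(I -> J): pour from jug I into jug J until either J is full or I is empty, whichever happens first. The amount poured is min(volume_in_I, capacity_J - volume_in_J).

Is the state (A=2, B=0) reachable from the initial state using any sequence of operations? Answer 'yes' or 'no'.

Answer: yes

Derivation:
BFS from (A=3, B=0):
  1. empty(A) -> (A=0 B=0)
  2. fill(B) -> (A=0 B=5)
  3. pour(B -> A) -> (A=3 B=2)
  4. empty(A) -> (A=0 B=2)
  5. pour(B -> A) -> (A=2 B=0)
Target reached → yes.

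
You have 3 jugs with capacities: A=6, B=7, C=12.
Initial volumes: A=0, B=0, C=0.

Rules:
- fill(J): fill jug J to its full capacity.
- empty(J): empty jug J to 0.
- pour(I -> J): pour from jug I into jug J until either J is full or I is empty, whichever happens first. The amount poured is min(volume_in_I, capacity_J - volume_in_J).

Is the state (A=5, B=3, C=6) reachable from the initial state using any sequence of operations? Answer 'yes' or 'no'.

Answer: no

Derivation:
BFS explored all 398 reachable states.
Reachable set includes: (0,0,0), (0,0,1), (0,0,2), (0,0,3), (0,0,4), (0,0,5), (0,0,6), (0,0,7), (0,0,8), (0,0,9), (0,0,10), (0,0,11) ...
Target (A=5, B=3, C=6) not in reachable set → no.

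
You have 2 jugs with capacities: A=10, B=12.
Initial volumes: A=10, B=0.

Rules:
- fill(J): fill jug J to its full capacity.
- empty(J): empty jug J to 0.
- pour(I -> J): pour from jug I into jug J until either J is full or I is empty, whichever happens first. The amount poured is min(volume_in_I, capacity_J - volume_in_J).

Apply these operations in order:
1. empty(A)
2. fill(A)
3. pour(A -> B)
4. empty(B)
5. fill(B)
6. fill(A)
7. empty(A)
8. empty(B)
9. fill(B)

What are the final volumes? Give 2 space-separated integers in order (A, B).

Step 1: empty(A) -> (A=0 B=0)
Step 2: fill(A) -> (A=10 B=0)
Step 3: pour(A -> B) -> (A=0 B=10)
Step 4: empty(B) -> (A=0 B=0)
Step 5: fill(B) -> (A=0 B=12)
Step 6: fill(A) -> (A=10 B=12)
Step 7: empty(A) -> (A=0 B=12)
Step 8: empty(B) -> (A=0 B=0)
Step 9: fill(B) -> (A=0 B=12)

Answer: 0 12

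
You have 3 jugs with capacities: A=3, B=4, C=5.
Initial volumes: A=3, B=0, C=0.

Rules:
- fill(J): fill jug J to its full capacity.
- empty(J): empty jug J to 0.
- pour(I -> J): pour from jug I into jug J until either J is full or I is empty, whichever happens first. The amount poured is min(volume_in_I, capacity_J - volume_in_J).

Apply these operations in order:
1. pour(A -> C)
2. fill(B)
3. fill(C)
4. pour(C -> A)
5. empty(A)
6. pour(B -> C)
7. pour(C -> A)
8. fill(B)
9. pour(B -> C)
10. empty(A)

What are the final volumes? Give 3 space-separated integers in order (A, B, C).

Step 1: pour(A -> C) -> (A=0 B=0 C=3)
Step 2: fill(B) -> (A=0 B=4 C=3)
Step 3: fill(C) -> (A=0 B=4 C=5)
Step 4: pour(C -> A) -> (A=3 B=4 C=2)
Step 5: empty(A) -> (A=0 B=4 C=2)
Step 6: pour(B -> C) -> (A=0 B=1 C=5)
Step 7: pour(C -> A) -> (A=3 B=1 C=2)
Step 8: fill(B) -> (A=3 B=4 C=2)
Step 9: pour(B -> C) -> (A=3 B=1 C=5)
Step 10: empty(A) -> (A=0 B=1 C=5)

Answer: 0 1 5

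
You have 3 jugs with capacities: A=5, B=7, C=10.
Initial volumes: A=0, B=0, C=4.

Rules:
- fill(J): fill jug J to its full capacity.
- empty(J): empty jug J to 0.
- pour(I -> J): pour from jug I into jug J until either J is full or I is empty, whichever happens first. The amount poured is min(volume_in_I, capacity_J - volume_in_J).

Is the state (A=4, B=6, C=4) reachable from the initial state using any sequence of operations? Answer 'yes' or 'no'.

BFS explored all 312 reachable states.
Reachable set includes: (0,0,0), (0,0,1), (0,0,2), (0,0,3), (0,0,4), (0,0,5), (0,0,6), (0,0,7), (0,0,8), (0,0,9), (0,0,10), (0,1,0) ...
Target (A=4, B=6, C=4) not in reachable set → no.

Answer: no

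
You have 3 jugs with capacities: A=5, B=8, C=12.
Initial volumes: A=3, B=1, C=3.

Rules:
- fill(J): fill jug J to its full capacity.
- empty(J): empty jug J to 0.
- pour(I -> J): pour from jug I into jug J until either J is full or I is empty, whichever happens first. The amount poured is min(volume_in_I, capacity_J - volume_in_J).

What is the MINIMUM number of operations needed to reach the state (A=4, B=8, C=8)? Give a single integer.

BFS from (A=3, B=1, C=3). One shortest path:
  1. empty(C) -> (A=3 B=1 C=0)
  2. pour(B -> A) -> (A=4 B=0 C=0)
  3. fill(B) -> (A=4 B=8 C=0)
  4. pour(B -> C) -> (A=4 B=0 C=8)
  5. fill(B) -> (A=4 B=8 C=8)
Reached target in 5 moves.

Answer: 5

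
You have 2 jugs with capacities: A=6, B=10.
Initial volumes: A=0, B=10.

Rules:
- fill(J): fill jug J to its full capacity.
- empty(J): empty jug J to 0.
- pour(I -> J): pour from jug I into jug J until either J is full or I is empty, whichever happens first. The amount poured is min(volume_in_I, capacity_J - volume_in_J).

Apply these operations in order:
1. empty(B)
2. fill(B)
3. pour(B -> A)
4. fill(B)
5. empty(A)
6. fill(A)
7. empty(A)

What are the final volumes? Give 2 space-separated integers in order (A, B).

Step 1: empty(B) -> (A=0 B=0)
Step 2: fill(B) -> (A=0 B=10)
Step 3: pour(B -> A) -> (A=6 B=4)
Step 4: fill(B) -> (A=6 B=10)
Step 5: empty(A) -> (A=0 B=10)
Step 6: fill(A) -> (A=6 B=10)
Step 7: empty(A) -> (A=0 B=10)

Answer: 0 10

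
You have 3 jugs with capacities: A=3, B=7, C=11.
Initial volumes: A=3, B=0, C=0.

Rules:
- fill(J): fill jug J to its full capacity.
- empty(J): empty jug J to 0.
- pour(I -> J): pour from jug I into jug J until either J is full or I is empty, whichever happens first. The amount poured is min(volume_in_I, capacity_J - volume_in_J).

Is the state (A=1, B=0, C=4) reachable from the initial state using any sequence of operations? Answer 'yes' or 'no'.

Answer: yes

Derivation:
BFS from (A=3, B=0, C=0):
  1. empty(A) -> (A=0 B=0 C=0)
  2. fill(C) -> (A=0 B=0 C=11)
  3. pour(C -> B) -> (A=0 B=7 C=4)
  4. pour(B -> A) -> (A=3 B=4 C=4)
  5. empty(A) -> (A=0 B=4 C=4)
  6. pour(B -> A) -> (A=3 B=1 C=4)
  7. empty(A) -> (A=0 B=1 C=4)
  8. pour(B -> A) -> (A=1 B=0 C=4)
Target reached → yes.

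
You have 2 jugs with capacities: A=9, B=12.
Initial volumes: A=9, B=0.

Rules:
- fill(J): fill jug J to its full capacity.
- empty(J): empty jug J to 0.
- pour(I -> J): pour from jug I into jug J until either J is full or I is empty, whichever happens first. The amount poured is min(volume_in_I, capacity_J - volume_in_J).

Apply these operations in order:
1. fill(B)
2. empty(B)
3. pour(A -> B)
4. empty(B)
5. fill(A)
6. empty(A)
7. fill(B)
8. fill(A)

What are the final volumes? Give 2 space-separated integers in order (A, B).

Step 1: fill(B) -> (A=9 B=12)
Step 2: empty(B) -> (A=9 B=0)
Step 3: pour(A -> B) -> (A=0 B=9)
Step 4: empty(B) -> (A=0 B=0)
Step 5: fill(A) -> (A=9 B=0)
Step 6: empty(A) -> (A=0 B=0)
Step 7: fill(B) -> (A=0 B=12)
Step 8: fill(A) -> (A=9 B=12)

Answer: 9 12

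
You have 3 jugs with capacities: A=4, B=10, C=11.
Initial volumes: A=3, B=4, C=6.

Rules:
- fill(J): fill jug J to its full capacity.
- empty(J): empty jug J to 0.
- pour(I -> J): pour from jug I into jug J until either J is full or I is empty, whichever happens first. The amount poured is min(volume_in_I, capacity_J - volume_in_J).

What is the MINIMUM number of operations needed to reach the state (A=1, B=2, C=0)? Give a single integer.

BFS from (A=3, B=4, C=6). One shortest path:
  1. pour(A -> B) -> (A=0 B=7 C=6)
  2. pour(C -> A) -> (A=4 B=7 C=2)
  3. pour(A -> B) -> (A=1 B=10 C=2)
  4. empty(B) -> (A=1 B=0 C=2)
  5. pour(C -> B) -> (A=1 B=2 C=0)
Reached target in 5 moves.

Answer: 5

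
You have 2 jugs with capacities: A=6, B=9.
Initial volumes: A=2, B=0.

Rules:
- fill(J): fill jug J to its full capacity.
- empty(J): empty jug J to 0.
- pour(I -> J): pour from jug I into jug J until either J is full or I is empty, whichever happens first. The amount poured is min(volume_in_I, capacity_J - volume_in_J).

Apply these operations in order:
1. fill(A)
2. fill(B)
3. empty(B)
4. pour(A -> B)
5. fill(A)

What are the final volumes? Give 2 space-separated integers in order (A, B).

Answer: 6 6

Derivation:
Step 1: fill(A) -> (A=6 B=0)
Step 2: fill(B) -> (A=6 B=9)
Step 3: empty(B) -> (A=6 B=0)
Step 4: pour(A -> B) -> (A=0 B=6)
Step 5: fill(A) -> (A=6 B=6)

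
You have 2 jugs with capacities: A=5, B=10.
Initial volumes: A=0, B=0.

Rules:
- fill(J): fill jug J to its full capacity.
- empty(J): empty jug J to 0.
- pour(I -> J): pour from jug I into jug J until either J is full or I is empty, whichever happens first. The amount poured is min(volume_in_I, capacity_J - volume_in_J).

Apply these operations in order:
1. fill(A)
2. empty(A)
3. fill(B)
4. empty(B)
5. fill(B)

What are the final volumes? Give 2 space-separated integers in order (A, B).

Step 1: fill(A) -> (A=5 B=0)
Step 2: empty(A) -> (A=0 B=0)
Step 3: fill(B) -> (A=0 B=10)
Step 4: empty(B) -> (A=0 B=0)
Step 5: fill(B) -> (A=0 B=10)

Answer: 0 10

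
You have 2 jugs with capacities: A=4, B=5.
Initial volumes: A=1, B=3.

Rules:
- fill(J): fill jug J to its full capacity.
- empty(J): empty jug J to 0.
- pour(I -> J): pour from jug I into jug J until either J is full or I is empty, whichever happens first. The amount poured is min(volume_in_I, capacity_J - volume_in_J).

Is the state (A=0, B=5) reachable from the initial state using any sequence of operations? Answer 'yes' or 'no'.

Answer: yes

Derivation:
BFS from (A=1, B=3):
  1. empty(A) -> (A=0 B=3)
  2. fill(B) -> (A=0 B=5)
Target reached → yes.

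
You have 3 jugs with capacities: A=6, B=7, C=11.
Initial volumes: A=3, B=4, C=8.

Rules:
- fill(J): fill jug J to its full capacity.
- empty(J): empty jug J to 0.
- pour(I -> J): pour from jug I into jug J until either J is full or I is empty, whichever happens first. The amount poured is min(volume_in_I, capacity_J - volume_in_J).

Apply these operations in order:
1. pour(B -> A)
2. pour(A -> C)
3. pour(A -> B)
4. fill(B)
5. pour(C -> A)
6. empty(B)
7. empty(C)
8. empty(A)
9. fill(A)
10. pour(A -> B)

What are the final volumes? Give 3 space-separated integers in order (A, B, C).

Step 1: pour(B -> A) -> (A=6 B=1 C=8)
Step 2: pour(A -> C) -> (A=3 B=1 C=11)
Step 3: pour(A -> B) -> (A=0 B=4 C=11)
Step 4: fill(B) -> (A=0 B=7 C=11)
Step 5: pour(C -> A) -> (A=6 B=7 C=5)
Step 6: empty(B) -> (A=6 B=0 C=5)
Step 7: empty(C) -> (A=6 B=0 C=0)
Step 8: empty(A) -> (A=0 B=0 C=0)
Step 9: fill(A) -> (A=6 B=0 C=0)
Step 10: pour(A -> B) -> (A=0 B=6 C=0)

Answer: 0 6 0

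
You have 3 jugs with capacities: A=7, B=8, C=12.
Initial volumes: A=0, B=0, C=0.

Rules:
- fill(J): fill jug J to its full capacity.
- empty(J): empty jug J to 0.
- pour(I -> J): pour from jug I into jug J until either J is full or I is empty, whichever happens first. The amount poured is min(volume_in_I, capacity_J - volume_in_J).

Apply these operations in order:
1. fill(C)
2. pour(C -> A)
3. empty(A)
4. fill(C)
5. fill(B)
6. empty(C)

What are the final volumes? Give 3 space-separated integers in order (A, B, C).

Step 1: fill(C) -> (A=0 B=0 C=12)
Step 2: pour(C -> A) -> (A=7 B=0 C=5)
Step 3: empty(A) -> (A=0 B=0 C=5)
Step 4: fill(C) -> (A=0 B=0 C=12)
Step 5: fill(B) -> (A=0 B=8 C=12)
Step 6: empty(C) -> (A=0 B=8 C=0)

Answer: 0 8 0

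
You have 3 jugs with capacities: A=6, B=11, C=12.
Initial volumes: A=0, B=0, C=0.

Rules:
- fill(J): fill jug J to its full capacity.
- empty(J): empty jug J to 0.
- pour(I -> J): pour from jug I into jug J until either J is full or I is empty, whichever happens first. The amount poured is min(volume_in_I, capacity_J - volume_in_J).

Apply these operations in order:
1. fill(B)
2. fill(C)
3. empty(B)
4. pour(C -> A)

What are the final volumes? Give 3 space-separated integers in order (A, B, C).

Step 1: fill(B) -> (A=0 B=11 C=0)
Step 2: fill(C) -> (A=0 B=11 C=12)
Step 3: empty(B) -> (A=0 B=0 C=12)
Step 4: pour(C -> A) -> (A=6 B=0 C=6)

Answer: 6 0 6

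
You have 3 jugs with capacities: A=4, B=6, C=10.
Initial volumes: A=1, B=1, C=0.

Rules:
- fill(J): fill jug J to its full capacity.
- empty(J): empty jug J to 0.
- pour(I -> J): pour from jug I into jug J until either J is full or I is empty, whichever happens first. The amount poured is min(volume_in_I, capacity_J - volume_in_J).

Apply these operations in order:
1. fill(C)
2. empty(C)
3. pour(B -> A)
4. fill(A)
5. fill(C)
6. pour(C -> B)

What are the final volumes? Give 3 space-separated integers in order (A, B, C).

Answer: 4 6 4

Derivation:
Step 1: fill(C) -> (A=1 B=1 C=10)
Step 2: empty(C) -> (A=1 B=1 C=0)
Step 3: pour(B -> A) -> (A=2 B=0 C=0)
Step 4: fill(A) -> (A=4 B=0 C=0)
Step 5: fill(C) -> (A=4 B=0 C=10)
Step 6: pour(C -> B) -> (A=4 B=6 C=4)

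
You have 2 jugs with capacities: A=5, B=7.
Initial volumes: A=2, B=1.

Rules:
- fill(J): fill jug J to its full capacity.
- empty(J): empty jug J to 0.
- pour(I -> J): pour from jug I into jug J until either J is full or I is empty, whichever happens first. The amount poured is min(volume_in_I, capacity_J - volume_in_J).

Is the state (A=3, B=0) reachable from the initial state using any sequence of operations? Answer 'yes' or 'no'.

Answer: yes

Derivation:
BFS from (A=2, B=1):
  1. pour(B -> A) -> (A=3 B=0)
Target reached → yes.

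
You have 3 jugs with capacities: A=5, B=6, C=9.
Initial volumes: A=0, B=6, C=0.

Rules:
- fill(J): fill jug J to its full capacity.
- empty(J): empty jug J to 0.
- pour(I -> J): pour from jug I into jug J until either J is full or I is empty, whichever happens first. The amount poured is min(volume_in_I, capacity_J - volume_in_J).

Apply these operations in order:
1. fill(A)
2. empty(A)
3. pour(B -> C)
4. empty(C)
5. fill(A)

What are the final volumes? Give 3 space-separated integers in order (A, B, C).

Answer: 5 0 0

Derivation:
Step 1: fill(A) -> (A=5 B=6 C=0)
Step 2: empty(A) -> (A=0 B=6 C=0)
Step 3: pour(B -> C) -> (A=0 B=0 C=6)
Step 4: empty(C) -> (A=0 B=0 C=0)
Step 5: fill(A) -> (A=5 B=0 C=0)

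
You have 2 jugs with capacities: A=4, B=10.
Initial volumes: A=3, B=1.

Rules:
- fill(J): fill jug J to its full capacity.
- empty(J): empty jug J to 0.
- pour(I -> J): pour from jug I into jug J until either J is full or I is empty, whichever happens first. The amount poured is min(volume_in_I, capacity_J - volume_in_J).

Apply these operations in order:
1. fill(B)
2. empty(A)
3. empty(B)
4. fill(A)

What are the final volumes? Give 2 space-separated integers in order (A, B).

Step 1: fill(B) -> (A=3 B=10)
Step 2: empty(A) -> (A=0 B=10)
Step 3: empty(B) -> (A=0 B=0)
Step 4: fill(A) -> (A=4 B=0)

Answer: 4 0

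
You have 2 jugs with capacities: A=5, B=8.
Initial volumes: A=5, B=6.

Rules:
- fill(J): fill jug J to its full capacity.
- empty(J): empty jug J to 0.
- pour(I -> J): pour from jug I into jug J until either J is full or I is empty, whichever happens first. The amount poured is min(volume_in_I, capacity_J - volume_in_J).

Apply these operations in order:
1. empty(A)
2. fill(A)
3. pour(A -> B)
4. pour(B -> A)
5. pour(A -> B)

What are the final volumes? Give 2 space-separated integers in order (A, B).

Step 1: empty(A) -> (A=0 B=6)
Step 2: fill(A) -> (A=5 B=6)
Step 3: pour(A -> B) -> (A=3 B=8)
Step 4: pour(B -> A) -> (A=5 B=6)
Step 5: pour(A -> B) -> (A=3 B=8)

Answer: 3 8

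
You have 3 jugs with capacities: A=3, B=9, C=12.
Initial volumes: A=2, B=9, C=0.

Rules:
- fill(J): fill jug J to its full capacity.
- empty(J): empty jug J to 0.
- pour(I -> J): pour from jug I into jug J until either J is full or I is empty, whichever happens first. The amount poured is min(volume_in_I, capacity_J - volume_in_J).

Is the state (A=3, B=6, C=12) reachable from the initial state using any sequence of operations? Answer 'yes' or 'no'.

BFS from (A=2, B=9, C=0):
  1. empty(A) -> (A=0 B=9 C=0)
  2. fill(C) -> (A=0 B=9 C=12)
  3. pour(B -> A) -> (A=3 B=6 C=12)
Target reached → yes.

Answer: yes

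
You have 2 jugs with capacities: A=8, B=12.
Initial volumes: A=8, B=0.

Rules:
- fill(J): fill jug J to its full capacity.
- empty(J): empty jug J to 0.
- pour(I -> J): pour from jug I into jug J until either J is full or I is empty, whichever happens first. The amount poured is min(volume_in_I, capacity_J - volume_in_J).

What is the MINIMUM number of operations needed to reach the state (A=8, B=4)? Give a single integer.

Answer: 3

Derivation:
BFS from (A=8, B=0). One shortest path:
  1. empty(A) -> (A=0 B=0)
  2. fill(B) -> (A=0 B=12)
  3. pour(B -> A) -> (A=8 B=4)
Reached target in 3 moves.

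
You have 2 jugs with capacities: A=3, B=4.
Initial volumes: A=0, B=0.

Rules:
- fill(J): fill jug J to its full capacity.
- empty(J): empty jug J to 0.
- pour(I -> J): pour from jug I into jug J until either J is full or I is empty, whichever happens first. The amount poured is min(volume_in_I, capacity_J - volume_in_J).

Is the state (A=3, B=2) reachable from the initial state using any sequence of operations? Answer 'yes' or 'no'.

Answer: yes

Derivation:
BFS from (A=0, B=0):
  1. fill(B) -> (A=0 B=4)
  2. pour(B -> A) -> (A=3 B=1)
  3. empty(A) -> (A=0 B=1)
  4. pour(B -> A) -> (A=1 B=0)
  5. fill(B) -> (A=1 B=4)
  6. pour(B -> A) -> (A=3 B=2)
Target reached → yes.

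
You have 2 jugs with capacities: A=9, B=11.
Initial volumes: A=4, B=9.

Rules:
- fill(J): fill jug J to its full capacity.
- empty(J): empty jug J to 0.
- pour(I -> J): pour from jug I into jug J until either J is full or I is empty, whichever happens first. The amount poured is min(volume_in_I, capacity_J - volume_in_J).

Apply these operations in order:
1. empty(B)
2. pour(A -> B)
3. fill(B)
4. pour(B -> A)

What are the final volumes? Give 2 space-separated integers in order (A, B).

Answer: 9 2

Derivation:
Step 1: empty(B) -> (A=4 B=0)
Step 2: pour(A -> B) -> (A=0 B=4)
Step 3: fill(B) -> (A=0 B=11)
Step 4: pour(B -> A) -> (A=9 B=2)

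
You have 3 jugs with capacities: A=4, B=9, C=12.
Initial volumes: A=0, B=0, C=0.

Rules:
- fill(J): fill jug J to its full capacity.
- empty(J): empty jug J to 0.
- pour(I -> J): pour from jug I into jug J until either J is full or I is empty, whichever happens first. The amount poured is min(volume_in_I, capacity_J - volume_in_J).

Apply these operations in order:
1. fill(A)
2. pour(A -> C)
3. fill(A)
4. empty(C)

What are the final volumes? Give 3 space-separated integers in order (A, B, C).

Answer: 4 0 0

Derivation:
Step 1: fill(A) -> (A=4 B=0 C=0)
Step 2: pour(A -> C) -> (A=0 B=0 C=4)
Step 3: fill(A) -> (A=4 B=0 C=4)
Step 4: empty(C) -> (A=4 B=0 C=0)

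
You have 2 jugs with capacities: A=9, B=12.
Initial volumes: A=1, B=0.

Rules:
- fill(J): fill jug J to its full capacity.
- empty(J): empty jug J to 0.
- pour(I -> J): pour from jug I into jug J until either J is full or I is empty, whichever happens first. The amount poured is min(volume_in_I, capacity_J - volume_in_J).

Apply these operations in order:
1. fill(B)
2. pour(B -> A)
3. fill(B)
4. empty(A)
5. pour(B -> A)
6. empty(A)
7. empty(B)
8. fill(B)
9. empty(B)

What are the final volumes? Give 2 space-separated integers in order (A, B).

Answer: 0 0

Derivation:
Step 1: fill(B) -> (A=1 B=12)
Step 2: pour(B -> A) -> (A=9 B=4)
Step 3: fill(B) -> (A=9 B=12)
Step 4: empty(A) -> (A=0 B=12)
Step 5: pour(B -> A) -> (A=9 B=3)
Step 6: empty(A) -> (A=0 B=3)
Step 7: empty(B) -> (A=0 B=0)
Step 8: fill(B) -> (A=0 B=12)
Step 9: empty(B) -> (A=0 B=0)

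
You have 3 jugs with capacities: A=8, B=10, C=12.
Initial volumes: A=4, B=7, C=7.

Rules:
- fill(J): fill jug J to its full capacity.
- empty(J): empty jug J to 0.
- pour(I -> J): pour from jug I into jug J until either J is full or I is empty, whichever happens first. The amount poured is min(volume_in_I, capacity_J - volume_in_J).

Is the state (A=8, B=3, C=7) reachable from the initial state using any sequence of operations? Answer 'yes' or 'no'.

Answer: yes

Derivation:
BFS from (A=4, B=7, C=7):
  1. pour(B -> A) -> (A=8 B=3 C=7)
Target reached → yes.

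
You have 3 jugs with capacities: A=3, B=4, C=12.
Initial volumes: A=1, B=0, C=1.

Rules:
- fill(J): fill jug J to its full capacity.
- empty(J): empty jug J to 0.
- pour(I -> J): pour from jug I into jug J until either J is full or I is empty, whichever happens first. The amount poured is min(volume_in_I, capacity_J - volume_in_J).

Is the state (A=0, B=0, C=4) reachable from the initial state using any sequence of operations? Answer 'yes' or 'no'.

Answer: yes

Derivation:
BFS from (A=1, B=0, C=1):
  1. fill(A) -> (A=3 B=0 C=1)
  2. pour(A -> C) -> (A=0 B=0 C=4)
Target reached → yes.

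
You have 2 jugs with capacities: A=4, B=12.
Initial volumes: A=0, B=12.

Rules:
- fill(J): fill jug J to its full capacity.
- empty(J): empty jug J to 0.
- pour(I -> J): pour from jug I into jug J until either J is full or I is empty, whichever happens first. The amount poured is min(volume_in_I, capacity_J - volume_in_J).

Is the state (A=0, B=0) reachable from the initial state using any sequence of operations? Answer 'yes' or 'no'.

BFS from (A=0, B=12):
  1. empty(B) -> (A=0 B=0)
Target reached → yes.

Answer: yes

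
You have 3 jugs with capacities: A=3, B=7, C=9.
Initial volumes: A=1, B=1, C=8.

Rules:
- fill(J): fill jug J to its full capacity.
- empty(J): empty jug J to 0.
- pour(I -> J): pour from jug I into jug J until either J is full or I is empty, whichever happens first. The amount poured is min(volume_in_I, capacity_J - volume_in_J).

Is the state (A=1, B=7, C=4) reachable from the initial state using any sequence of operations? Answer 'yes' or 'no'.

Answer: yes

Derivation:
BFS from (A=1, B=1, C=8):
  1. pour(C -> B) -> (A=1 B=7 C=2)
  2. empty(B) -> (A=1 B=0 C=2)
  3. pour(C -> B) -> (A=1 B=2 C=0)
  4. fill(C) -> (A=1 B=2 C=9)
  5. pour(C -> B) -> (A=1 B=7 C=4)
Target reached → yes.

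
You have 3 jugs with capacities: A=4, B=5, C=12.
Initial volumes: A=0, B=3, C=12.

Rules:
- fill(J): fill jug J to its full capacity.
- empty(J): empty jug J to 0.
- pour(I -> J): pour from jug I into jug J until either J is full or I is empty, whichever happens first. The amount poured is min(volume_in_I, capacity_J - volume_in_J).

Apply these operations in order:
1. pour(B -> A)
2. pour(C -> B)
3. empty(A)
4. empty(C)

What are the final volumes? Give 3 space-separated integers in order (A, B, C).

Answer: 0 5 0

Derivation:
Step 1: pour(B -> A) -> (A=3 B=0 C=12)
Step 2: pour(C -> B) -> (A=3 B=5 C=7)
Step 3: empty(A) -> (A=0 B=5 C=7)
Step 4: empty(C) -> (A=0 B=5 C=0)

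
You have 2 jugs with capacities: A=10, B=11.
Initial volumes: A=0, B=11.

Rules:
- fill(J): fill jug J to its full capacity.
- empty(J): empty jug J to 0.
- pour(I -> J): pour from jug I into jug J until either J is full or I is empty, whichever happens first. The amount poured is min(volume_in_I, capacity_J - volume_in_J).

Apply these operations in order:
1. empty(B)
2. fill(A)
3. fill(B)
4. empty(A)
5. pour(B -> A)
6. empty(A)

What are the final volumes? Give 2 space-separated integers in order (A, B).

Step 1: empty(B) -> (A=0 B=0)
Step 2: fill(A) -> (A=10 B=0)
Step 3: fill(B) -> (A=10 B=11)
Step 4: empty(A) -> (A=0 B=11)
Step 5: pour(B -> A) -> (A=10 B=1)
Step 6: empty(A) -> (A=0 B=1)

Answer: 0 1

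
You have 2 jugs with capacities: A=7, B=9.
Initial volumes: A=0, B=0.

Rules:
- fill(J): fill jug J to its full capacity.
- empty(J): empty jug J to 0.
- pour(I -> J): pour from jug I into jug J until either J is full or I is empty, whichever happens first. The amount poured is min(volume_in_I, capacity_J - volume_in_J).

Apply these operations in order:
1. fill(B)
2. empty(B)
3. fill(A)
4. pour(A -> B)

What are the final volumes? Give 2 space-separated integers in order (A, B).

Step 1: fill(B) -> (A=0 B=9)
Step 2: empty(B) -> (A=0 B=0)
Step 3: fill(A) -> (A=7 B=0)
Step 4: pour(A -> B) -> (A=0 B=7)

Answer: 0 7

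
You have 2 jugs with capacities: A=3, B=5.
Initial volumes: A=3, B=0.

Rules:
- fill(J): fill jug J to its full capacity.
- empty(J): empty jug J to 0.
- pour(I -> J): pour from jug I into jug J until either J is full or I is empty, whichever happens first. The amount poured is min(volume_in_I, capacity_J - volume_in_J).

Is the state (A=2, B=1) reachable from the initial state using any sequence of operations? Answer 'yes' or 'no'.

BFS explored all 16 reachable states.
Reachable set includes: (0,0), (0,1), (0,2), (0,3), (0,4), (0,5), (1,0), (1,5), (2,0), (2,5), (3,0), (3,1) ...
Target (A=2, B=1) not in reachable set → no.

Answer: no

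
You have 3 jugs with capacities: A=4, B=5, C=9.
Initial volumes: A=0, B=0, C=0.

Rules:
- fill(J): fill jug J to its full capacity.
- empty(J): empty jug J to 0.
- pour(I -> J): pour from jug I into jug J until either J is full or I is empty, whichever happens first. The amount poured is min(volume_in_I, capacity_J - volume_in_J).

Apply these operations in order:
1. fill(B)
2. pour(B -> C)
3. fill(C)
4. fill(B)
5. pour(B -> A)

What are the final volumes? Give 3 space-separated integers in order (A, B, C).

Step 1: fill(B) -> (A=0 B=5 C=0)
Step 2: pour(B -> C) -> (A=0 B=0 C=5)
Step 3: fill(C) -> (A=0 B=0 C=9)
Step 4: fill(B) -> (A=0 B=5 C=9)
Step 5: pour(B -> A) -> (A=4 B=1 C=9)

Answer: 4 1 9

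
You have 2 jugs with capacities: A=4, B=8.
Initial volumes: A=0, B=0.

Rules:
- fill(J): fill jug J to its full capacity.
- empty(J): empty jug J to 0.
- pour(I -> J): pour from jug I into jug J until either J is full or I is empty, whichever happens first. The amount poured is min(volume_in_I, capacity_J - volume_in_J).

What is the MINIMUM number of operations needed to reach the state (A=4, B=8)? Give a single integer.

Answer: 2

Derivation:
BFS from (A=0, B=0). One shortest path:
  1. fill(A) -> (A=4 B=0)
  2. fill(B) -> (A=4 B=8)
Reached target in 2 moves.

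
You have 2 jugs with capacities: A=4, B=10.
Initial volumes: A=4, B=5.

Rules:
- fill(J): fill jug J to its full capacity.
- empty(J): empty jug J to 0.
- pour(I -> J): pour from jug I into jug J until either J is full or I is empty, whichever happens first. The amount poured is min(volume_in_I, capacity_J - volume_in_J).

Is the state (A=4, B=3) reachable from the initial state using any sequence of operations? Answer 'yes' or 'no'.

Answer: yes

Derivation:
BFS from (A=4, B=5):
  1. pour(A -> B) -> (A=0 B=9)
  2. fill(A) -> (A=4 B=9)
  3. pour(A -> B) -> (A=3 B=10)
  4. empty(B) -> (A=3 B=0)
  5. pour(A -> B) -> (A=0 B=3)
  6. fill(A) -> (A=4 B=3)
Target reached → yes.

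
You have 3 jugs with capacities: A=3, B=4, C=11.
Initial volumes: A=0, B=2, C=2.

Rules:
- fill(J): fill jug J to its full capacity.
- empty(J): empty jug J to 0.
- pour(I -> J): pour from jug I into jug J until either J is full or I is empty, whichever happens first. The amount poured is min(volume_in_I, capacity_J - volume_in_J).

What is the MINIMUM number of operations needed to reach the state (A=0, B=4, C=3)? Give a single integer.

Answer: 3

Derivation:
BFS from (A=0, B=2, C=2). One shortest path:
  1. fill(A) -> (A=3 B=2 C=2)
  2. pour(A -> B) -> (A=1 B=4 C=2)
  3. pour(A -> C) -> (A=0 B=4 C=3)
Reached target in 3 moves.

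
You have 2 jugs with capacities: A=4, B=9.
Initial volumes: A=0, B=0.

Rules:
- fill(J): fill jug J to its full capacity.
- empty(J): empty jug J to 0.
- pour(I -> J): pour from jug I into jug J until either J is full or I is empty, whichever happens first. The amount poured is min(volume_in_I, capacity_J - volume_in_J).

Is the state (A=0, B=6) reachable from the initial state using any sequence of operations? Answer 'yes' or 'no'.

Answer: yes

Derivation:
BFS from (A=0, B=0):
  1. fill(B) -> (A=0 B=9)
  2. pour(B -> A) -> (A=4 B=5)
  3. empty(A) -> (A=0 B=5)
  4. pour(B -> A) -> (A=4 B=1)
  5. empty(A) -> (A=0 B=1)
  6. pour(B -> A) -> (A=1 B=0)
  7. fill(B) -> (A=1 B=9)
  8. pour(B -> A) -> (A=4 B=6)
  9. empty(A) -> (A=0 B=6)
Target reached → yes.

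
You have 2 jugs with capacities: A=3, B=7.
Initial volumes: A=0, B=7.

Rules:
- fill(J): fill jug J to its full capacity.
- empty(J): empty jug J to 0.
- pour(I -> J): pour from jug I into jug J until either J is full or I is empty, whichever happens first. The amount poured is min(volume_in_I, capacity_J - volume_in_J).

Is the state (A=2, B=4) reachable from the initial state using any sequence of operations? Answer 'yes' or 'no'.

BFS explored all 20 reachable states.
Reachable set includes: (0,0), (0,1), (0,2), (0,3), (0,4), (0,5), (0,6), (0,7), (1,0), (1,7), (2,0), (2,7) ...
Target (A=2, B=4) not in reachable set → no.

Answer: no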